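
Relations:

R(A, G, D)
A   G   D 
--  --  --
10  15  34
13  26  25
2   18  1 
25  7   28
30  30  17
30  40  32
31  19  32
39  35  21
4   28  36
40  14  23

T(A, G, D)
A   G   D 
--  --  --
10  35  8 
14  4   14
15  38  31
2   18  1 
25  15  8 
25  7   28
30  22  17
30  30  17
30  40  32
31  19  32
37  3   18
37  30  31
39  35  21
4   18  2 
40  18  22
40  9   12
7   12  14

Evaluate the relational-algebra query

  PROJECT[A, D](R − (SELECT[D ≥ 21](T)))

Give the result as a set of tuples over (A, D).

{(10, 34), (13, 25), (2, 1), (30, 17), (4, 36), (40, 23)}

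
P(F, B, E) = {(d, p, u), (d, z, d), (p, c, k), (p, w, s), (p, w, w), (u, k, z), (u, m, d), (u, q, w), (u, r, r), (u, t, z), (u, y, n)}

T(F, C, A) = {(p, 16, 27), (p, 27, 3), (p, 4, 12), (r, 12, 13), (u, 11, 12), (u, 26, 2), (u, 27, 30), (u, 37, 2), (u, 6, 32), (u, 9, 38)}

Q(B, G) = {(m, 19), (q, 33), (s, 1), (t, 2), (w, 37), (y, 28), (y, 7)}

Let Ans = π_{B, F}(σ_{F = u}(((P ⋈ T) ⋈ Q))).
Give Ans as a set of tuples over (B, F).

{(m, u), (q, u), (t, u), (y, u)}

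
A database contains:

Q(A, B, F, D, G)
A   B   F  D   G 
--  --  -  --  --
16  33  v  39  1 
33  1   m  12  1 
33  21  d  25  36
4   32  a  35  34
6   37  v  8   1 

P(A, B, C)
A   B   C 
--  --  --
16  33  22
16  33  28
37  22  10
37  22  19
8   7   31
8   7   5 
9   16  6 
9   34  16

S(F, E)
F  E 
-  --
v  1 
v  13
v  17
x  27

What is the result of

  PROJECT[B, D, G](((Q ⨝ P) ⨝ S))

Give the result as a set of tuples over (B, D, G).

{(33, 39, 1)}

Natural join on A, B: {(16, 33, v, 39, 1, 22), (16, 33, v, 39, 1, 28)}
Natural join on F: {(16, 33, v, 39, 1, 22, 1), (16, 33, v, 39, 1, 22, 13), (16, 33, v, 39, 1, 22, 17), (16, 33, v, 39, 1, 28, 1), (16, 33, v, 39, 1, 28, 13), (16, 33, v, 39, 1, 28, 17)}
π_{B, D, G} gives {(33, 39, 1)} (5 duplicate(s) eliminated).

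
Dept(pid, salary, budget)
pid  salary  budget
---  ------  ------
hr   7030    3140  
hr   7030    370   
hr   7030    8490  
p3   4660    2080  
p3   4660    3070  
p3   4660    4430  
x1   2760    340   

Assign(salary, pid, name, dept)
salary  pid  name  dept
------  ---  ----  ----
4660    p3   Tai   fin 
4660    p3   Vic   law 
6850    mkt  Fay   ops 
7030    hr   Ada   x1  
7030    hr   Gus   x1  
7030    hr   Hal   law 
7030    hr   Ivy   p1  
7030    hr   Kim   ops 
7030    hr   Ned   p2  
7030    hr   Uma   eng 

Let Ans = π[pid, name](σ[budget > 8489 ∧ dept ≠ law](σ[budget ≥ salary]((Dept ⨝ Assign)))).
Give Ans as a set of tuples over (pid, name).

{(hr, Ada), (hr, Gus), (hr, Ivy), (hr, Kim), (hr, Ned), (hr, Uma)}

Natural join on pid, salary: {(hr, 7030, 3140, Ada, x1), (hr, 7030, 3140, Gus, x1), (hr, 7030, 3140, Hal, law), (hr, 7030, 3140, Ivy, p1), (hr, 7030, 3140, Kim, ops), (hr, 7030, 3140, Ned, p2), (hr, 7030, 3140, Uma, eng), (hr, 7030, 370, Ada, x1), (hr, 7030, 370, Gus, x1), (hr, 7030, 370, Hal, law), (hr, 7030, 370, Ivy, p1), (hr, 7030, 370, Kim, ops), (hr, 7030, 370, Ned, p2), (hr, 7030, 370, Uma, eng), (hr, 7030, 8490, Ada, x1), (hr, 7030, 8490, Gus, x1), (hr, 7030, 8490, Hal, law), (hr, 7030, 8490, Ivy, p1), (hr, 7030, 8490, Kim, ops), (hr, 7030, 8490, Ned, p2), (hr, 7030, 8490, Uma, eng), (p3, 4660, 2080, Tai, fin), (p3, 4660, 2080, Vic, law), (p3, 4660, 3070, Tai, fin), (p3, 4660, 3070, Vic, law), (p3, 4660, 4430, Tai, fin), (p3, 4660, 4430, Vic, law)}
Apply σ_{budget ≥ salary}; surviving tuples: {(hr, 7030, 8490, Ada, x1), (hr, 7030, 8490, Gus, x1), (hr, 7030, 8490, Hal, law), (hr, 7030, 8490, Ivy, p1), (hr, 7030, 8490, Kim, ops), (hr, 7030, 8490, Ned, p2), (hr, 7030, 8490, Uma, eng)}
Apply σ_{budget > 8489 ∧ dept ≠ law}; surviving tuples: {(hr, 7030, 8490, Ada, x1), (hr, 7030, 8490, Gus, x1), (hr, 7030, 8490, Ivy, p1), (hr, 7030, 8490, Kim, ops), (hr, 7030, 8490, Ned, p2), (hr, 7030, 8490, Uma, eng)}
π_{pid, name} gives {(hr, Ada), (hr, Gus), (hr, Ivy), (hr, Kim), (hr, Ned), (hr, Uma)}.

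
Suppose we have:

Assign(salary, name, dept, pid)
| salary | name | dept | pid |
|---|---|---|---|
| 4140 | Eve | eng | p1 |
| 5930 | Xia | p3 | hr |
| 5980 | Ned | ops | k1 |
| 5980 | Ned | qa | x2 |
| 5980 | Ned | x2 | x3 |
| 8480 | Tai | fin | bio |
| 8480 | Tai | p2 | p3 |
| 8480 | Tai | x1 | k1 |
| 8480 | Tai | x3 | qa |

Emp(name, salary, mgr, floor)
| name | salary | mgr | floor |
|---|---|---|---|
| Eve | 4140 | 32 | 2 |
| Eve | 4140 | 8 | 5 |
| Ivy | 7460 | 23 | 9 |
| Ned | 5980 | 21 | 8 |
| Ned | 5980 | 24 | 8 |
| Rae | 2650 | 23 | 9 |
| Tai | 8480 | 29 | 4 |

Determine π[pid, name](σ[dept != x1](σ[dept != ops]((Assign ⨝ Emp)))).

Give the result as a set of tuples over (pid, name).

Joining Assign and Emp on salary, name yields {(4140, Eve, eng, p1, 32, 2), (4140, Eve, eng, p1, 8, 5), (5980, Ned, ops, k1, 21, 8), (5980, Ned, ops, k1, 24, 8), (5980, Ned, qa, x2, 21, 8), (5980, Ned, qa, x2, 24, 8), (5980, Ned, x2, x3, 21, 8), (5980, Ned, x2, x3, 24, 8), (8480, Tai, fin, bio, 29, 4), (8480, Tai, p2, p3, 29, 4), (8480, Tai, x1, k1, 29, 4), (8480, Tai, x3, qa, 29, 4)}.
Filtering on dept != ops leaves {(4140, Eve, eng, p1, 32, 2), (4140, Eve, eng, p1, 8, 5), (5980, Ned, qa, x2, 21, 8), (5980, Ned, qa, x2, 24, 8), (5980, Ned, x2, x3, 21, 8), (5980, Ned, x2, x3, 24, 8), (8480, Tai, fin, bio, 29, 4), (8480, Tai, p2, p3, 29, 4), (8480, Tai, x1, k1, 29, 4), (8480, Tai, x3, qa, 29, 4)}.
Filtering on dept != x1 leaves {(4140, Eve, eng, p1, 32, 2), (4140, Eve, eng, p1, 8, 5), (5980, Ned, qa, x2, 21, 8), (5980, Ned, qa, x2, 24, 8), (5980, Ned, x2, x3, 21, 8), (5980, Ned, x2, x3, 24, 8), (8480, Tai, fin, bio, 29, 4), (8480, Tai, p2, p3, 29, 4), (8480, Tai, x3, qa, 29, 4)}.
π_{pid, name} gives {(bio, Tai), (p1, Eve), (p3, Tai), (qa, Tai), (x2, Ned), (x3, Ned)} (3 duplicate(s) eliminated).

{(bio, Tai), (p1, Eve), (p3, Tai), (qa, Tai), (x2, Ned), (x3, Ned)}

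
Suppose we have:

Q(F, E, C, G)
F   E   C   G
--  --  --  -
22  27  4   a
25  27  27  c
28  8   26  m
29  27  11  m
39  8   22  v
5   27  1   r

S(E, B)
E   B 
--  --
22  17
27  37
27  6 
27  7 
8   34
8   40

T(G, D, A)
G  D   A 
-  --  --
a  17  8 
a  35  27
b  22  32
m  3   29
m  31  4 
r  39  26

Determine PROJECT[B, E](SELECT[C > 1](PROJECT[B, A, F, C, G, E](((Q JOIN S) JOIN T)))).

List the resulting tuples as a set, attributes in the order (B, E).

Q ⋈ S (natural join on E): {(22, 27, 4, a, 37), (22, 27, 4, a, 6), (22, 27, 4, a, 7), (25, 27, 27, c, 37), (25, 27, 27, c, 6), (25, 27, 27, c, 7), (28, 8, 26, m, 34), (28, 8, 26, m, 40), (29, 27, 11, m, 37), (29, 27, 11, m, 6), (29, 27, 11, m, 7), (39, 8, 22, v, 34), (39, 8, 22, v, 40), (5, 27, 1, r, 37), (5, 27, 1, r, 6), (5, 27, 1, r, 7)}
(Q JOIN S) ⋈ T (natural join on G): {(22, 27, 4, a, 37, 17, 8), (22, 27, 4, a, 37, 35, 27), (22, 27, 4, a, 6, 17, 8), (22, 27, 4, a, 6, 35, 27), (22, 27, 4, a, 7, 17, 8), (22, 27, 4, a, 7, 35, 27), (28, 8, 26, m, 34, 3, 29), (28, 8, 26, m, 34, 31, 4), (28, 8, 26, m, 40, 3, 29), (28, 8, 26, m, 40, 31, 4), (29, 27, 11, m, 37, 3, 29), (29, 27, 11, m, 37, 31, 4), (29, 27, 11, m, 6, 3, 29), (29, 27, 11, m, 6, 31, 4), (29, 27, 11, m, 7, 3, 29), (29, 27, 11, m, 7, 31, 4), (5, 27, 1, r, 37, 39, 26), (5, 27, 1, r, 6, 39, 26), (5, 27, 1, r, 7, 39, 26)}
π[B, A, F, C, G, E]: project onto (B, A, F, C, G, E) → {(34, 29, 28, 26, m, 8), (34, 4, 28, 26, m, 8), (37, 26, 5, 1, r, 27), (37, 27, 22, 4, a, 27), (37, 29, 29, 11, m, 27), (37, 4, 29, 11, m, 27), (37, 8, 22, 4, a, 27), (40, 29, 28, 26, m, 8), (40, 4, 28, 26, m, 8), (6, 26, 5, 1, r, 27), (6, 27, 22, 4, a, 27), (6, 29, 29, 11, m, 27), (6, 4, 29, 11, m, 27), (6, 8, 22, 4, a, 27), (7, 26, 5, 1, r, 27), (7, 27, 22, 4, a, 27), (7, 29, 29, 11, m, 27), (7, 4, 29, 11, m, 27), (7, 8, 22, 4, a, 27)}
Selection C > 1: {(34, 29, 28, 26, m, 8), (34, 4, 28, 26, m, 8), (37, 27, 22, 4, a, 27), (37, 29, 29, 11, m, 27), (37, 4, 29, 11, m, 27), (37, 8, 22, 4, a, 27), (40, 29, 28, 26, m, 8), (40, 4, 28, 26, m, 8), (6, 27, 22, 4, a, 27), (6, 29, 29, 11, m, 27), (6, 4, 29, 11, m, 27), (6, 8, 22, 4, a, 27), (7, 27, 22, 4, a, 27), (7, 29, 29, 11, m, 27), (7, 4, 29, 11, m, 27), (7, 8, 22, 4, a, 27)}
π[B, E]: project onto (B, E) (11 duplicate(s) eliminated) → {(34, 8), (37, 27), (40, 8), (6, 27), (7, 27)}

{(34, 8), (37, 27), (40, 8), (6, 27), (7, 27)}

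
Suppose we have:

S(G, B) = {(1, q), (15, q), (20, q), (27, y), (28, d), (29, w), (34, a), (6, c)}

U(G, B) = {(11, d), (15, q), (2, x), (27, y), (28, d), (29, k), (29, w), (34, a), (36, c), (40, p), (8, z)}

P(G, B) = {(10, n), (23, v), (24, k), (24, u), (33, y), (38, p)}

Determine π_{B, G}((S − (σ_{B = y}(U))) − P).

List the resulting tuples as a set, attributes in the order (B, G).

{(a, 34), (c, 6), (d, 28), (q, 1), (q, 15), (q, 20), (w, 29)}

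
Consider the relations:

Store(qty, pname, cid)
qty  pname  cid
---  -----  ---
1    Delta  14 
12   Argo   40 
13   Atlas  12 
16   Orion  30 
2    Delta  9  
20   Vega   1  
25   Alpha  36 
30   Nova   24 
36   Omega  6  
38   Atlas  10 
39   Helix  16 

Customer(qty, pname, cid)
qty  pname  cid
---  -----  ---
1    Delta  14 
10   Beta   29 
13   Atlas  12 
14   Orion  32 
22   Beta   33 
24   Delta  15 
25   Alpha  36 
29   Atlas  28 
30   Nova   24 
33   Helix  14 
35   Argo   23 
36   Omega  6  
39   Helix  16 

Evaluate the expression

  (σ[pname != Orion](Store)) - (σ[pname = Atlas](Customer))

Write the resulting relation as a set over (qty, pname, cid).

{(1, Delta, 14), (12, Argo, 40), (2, Delta, 9), (20, Vega, 1), (25, Alpha, 36), (30, Nova, 24), (36, Omega, 6), (38, Atlas, 10), (39, Helix, 16)}

σ[pname != Orion]: keep tuples satisfying pname != Orion → {(1, Delta, 14), (12, Argo, 40), (13, Atlas, 12), (2, Delta, 9), (20, Vega, 1), (25, Alpha, 36), (30, Nova, 24), (36, Omega, 6), (38, Atlas, 10), (39, Helix, 16)}
σ[pname = Atlas]: keep tuples satisfying pname = Atlas → {(13, Atlas, 12), (29, Atlas, 28)}
Set difference of the two operands is {(1, Delta, 14), (12, Argo, 40), (2, Delta, 9), (20, Vega, 1), (25, Alpha, 36), (30, Nova, 24), (36, Omega, 6), (38, Atlas, 10), (39, Helix, 16)}.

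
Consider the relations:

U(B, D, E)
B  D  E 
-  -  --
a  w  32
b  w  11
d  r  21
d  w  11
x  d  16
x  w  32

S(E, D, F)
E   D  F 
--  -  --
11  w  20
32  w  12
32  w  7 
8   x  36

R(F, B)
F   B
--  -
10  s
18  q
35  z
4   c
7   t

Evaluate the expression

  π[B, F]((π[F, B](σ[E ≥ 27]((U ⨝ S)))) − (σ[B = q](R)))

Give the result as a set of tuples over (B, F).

Joining U and S on D, E yields {(a, w, 32, 12), (a, w, 32, 7), (b, w, 11, 20), (d, w, 11, 20), (x, w, 32, 12), (x, w, 32, 7)}.
Filtering on E ≥ 27 leaves {(a, w, 32, 12), (a, w, 32, 7), (x, w, 32, 12), (x, w, 32, 7)}.
π_{F, B} gives {(12, a), (12, x), (7, a), (7, x)}.
Filtering on B = q leaves {(18, q)}.
Taking the difference: {(12, a), (12, x), (7, a), (7, x)}
π_{B, F} gives {(a, 12), (a, 7), (x, 12), (x, 7)}.

{(a, 12), (a, 7), (x, 12), (x, 7)}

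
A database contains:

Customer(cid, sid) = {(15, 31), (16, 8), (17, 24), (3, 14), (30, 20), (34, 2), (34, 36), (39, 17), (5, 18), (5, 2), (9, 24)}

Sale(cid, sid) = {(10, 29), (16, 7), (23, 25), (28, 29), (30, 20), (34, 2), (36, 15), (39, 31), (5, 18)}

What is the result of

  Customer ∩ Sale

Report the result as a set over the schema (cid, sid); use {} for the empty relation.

{(30, 20), (34, 2), (5, 18)}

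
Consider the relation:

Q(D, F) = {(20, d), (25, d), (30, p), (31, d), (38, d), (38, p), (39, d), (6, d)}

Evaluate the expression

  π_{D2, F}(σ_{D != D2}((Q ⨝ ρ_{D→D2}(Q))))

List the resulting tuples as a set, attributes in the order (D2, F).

{(20, d), (25, d), (30, p), (31, d), (38, d), (38, p), (39, d), (6, d)}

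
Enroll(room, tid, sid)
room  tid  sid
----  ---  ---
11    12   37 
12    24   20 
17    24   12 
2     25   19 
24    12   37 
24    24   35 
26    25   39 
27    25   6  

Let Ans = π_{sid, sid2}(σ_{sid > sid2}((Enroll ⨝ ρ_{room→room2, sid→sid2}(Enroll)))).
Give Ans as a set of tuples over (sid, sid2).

ρ[room→room2, sid→sid2]: schema becomes (room2, tid, sid2); tuples unchanged.
Joining Enroll and ρ_{room→room2, sid→sid2}(Enroll) on tid yields {(11, 12, 37, 11, 37), (11, 12, 37, 24, 37), (12, 24, 20, 12, 20), (12, 24, 20, 17, 12), (12, 24, 20, 24, 35), (17, 24, 12, 12, 20), (17, 24, 12, 17, 12), (17, 24, 12, 24, 35), (2, 25, 19, 2, 19), (2, 25, 19, 26, 39), (2, 25, 19, 27, 6), (24, 12, 37, 11, 37), (24, 12, 37, 24, 37), (24, 24, 35, 12, 20), (24, 24, 35, 17, 12), (24, 24, 35, 24, 35), (26, 25, 39, 2, 19), (26, 25, 39, 26, 39), (26, 25, 39, 27, 6), (27, 25, 6, 2, 19), (27, 25, 6, 26, 39), (27, 25, 6, 27, 6)}.
Apply σ_{sid > sid2}; surviving tuples: {(12, 24, 20, 17, 12), (2, 25, 19, 27, 6), (24, 24, 35, 12, 20), (24, 24, 35, 17, 12), (26, 25, 39, 2, 19), (26, 25, 39, 27, 6)}
Keep only column(s) sid, sid2: {(19, 6), (20, 12), (35, 12), (35, 20), (39, 19), (39, 6)}

{(19, 6), (20, 12), (35, 12), (35, 20), (39, 19), (39, 6)}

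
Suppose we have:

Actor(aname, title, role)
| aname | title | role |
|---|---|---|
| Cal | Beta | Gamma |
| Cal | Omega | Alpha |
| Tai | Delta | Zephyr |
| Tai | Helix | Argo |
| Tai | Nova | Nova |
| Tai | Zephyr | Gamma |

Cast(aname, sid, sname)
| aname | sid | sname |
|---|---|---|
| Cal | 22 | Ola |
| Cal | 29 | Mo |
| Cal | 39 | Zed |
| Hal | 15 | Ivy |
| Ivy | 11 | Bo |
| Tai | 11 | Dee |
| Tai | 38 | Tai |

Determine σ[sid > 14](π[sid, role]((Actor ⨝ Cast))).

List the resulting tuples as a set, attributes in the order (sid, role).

{(22, Alpha), (22, Gamma), (29, Alpha), (29, Gamma), (38, Argo), (38, Gamma), (38, Nova), (38, Zephyr), (39, Alpha), (39, Gamma)}

Natural join on aname: {(Cal, Beta, Gamma, 22, Ola), (Cal, Beta, Gamma, 29, Mo), (Cal, Beta, Gamma, 39, Zed), (Cal, Omega, Alpha, 22, Ola), (Cal, Omega, Alpha, 29, Mo), (Cal, Omega, Alpha, 39, Zed), (Tai, Delta, Zephyr, 11, Dee), (Tai, Delta, Zephyr, 38, Tai), (Tai, Helix, Argo, 11, Dee), (Tai, Helix, Argo, 38, Tai), (Tai, Nova, Nova, 11, Dee), (Tai, Nova, Nova, 38, Tai), (Tai, Zephyr, Gamma, 11, Dee), (Tai, Zephyr, Gamma, 38, Tai)}
Projecting to sid, role: {(11, Argo), (11, Gamma), (11, Nova), (11, Zephyr), (22, Alpha), (22, Gamma), (29, Alpha), (29, Gamma), (38, Argo), (38, Gamma), (38, Nova), (38, Zephyr), (39, Alpha), (39, Gamma)}
Apply σ_{sid > 14}; surviving tuples: {(22, Alpha), (22, Gamma), (29, Alpha), (29, Gamma), (38, Argo), (38, Gamma), (38, Nova), (38, Zephyr), (39, Alpha), (39, Gamma)}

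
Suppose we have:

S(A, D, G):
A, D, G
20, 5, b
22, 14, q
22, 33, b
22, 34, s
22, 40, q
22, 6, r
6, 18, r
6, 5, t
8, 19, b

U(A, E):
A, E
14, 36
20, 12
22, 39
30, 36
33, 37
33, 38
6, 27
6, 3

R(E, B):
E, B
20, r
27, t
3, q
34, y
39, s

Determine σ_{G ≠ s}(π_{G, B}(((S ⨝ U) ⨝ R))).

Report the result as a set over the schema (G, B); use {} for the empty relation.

Joining S and U on A yields {(20, 5, b, 12), (22, 14, q, 39), (22, 33, b, 39), (22, 34, s, 39), (22, 40, q, 39), (22, 6, r, 39), (6, 18, r, 27), (6, 18, r, 3), (6, 5, t, 27), (6, 5, t, 3)}.
Joining (S ⨝ U) and R on E yields {(22, 14, q, 39, s), (22, 33, b, 39, s), (22, 34, s, 39, s), (22, 40, q, 39, s), (22, 6, r, 39, s), (6, 18, r, 27, t), (6, 18, r, 3, q), (6, 5, t, 27, t), (6, 5, t, 3, q)}.
π[G, B]: project onto (G, B) (1 duplicate(s) eliminated) → {(b, s), (q, s), (r, q), (r, s), (r, t), (s, s), (t, q), (t, t)}
Filtering on G ≠ s leaves {(b, s), (q, s), (r, q), (r, s), (r, t), (t, q), (t, t)}.

{(b, s), (q, s), (r, q), (r, s), (r, t), (t, q), (t, t)}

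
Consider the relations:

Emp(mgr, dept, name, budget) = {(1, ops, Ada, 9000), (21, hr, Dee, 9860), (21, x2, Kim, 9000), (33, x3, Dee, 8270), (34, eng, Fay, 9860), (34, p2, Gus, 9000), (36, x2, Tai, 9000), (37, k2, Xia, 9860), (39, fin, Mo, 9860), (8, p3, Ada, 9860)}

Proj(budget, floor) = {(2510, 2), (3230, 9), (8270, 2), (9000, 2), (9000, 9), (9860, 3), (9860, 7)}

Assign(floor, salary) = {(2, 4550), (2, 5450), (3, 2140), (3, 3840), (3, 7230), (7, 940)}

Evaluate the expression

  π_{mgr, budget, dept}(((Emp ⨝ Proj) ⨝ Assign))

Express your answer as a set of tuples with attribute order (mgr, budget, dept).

{(1, 9000, ops), (21, 9000, x2), (21, 9860, hr), (33, 8270, x3), (34, 9000, p2), (34, 9860, eng), (36, 9000, x2), (37, 9860, k2), (39, 9860, fin), (8, 9860, p3)}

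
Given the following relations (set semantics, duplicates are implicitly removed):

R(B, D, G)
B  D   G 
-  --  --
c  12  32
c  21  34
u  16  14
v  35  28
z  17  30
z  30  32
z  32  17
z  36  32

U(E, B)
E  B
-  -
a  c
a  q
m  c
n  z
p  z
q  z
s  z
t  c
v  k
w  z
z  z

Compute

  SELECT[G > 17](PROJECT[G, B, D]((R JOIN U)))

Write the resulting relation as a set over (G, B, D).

{(30, z, 17), (32, c, 12), (32, z, 30), (32, z, 36), (34, c, 21)}

R ⋈ U (natural join on B): {(c, 12, 32, a), (c, 12, 32, m), (c, 12, 32, t), (c, 21, 34, a), (c, 21, 34, m), (c, 21, 34, t), (z, 17, 30, n), (z, 17, 30, p), (z, 17, 30, q), (z, 17, 30, s), (z, 17, 30, w), (z, 17, 30, z), (z, 30, 32, n), (z, 30, 32, p), (z, 30, 32, q), (z, 30, 32, s), (z, 30, 32, w), (z, 30, 32, z), (z, 32, 17, n), (z, 32, 17, p), (z, 32, 17, q), (z, 32, 17, s), (z, 32, 17, w), (z, 32, 17, z), (z, 36, 32, n), (z, 36, 32, p), (z, 36, 32, q), (z, 36, 32, s), (z, 36, 32, w), (z, 36, 32, z)}
Keep only column(s) G, B, D (24 duplicate(s) eliminated): {(17, z, 32), (30, z, 17), (32, c, 12), (32, z, 30), (32, z, 36), (34, c, 21)}
Filtering on G > 17 leaves {(30, z, 17), (32, c, 12), (32, z, 30), (32, z, 36), (34, c, 21)}.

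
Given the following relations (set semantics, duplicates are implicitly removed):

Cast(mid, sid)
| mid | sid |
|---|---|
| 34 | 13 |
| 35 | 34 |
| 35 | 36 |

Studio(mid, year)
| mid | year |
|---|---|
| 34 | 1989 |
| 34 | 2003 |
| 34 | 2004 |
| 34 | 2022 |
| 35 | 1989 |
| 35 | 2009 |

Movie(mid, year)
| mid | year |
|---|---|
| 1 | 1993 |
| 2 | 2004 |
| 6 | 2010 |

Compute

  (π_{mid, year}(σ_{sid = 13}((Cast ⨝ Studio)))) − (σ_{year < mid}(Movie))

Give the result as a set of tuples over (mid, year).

Natural join on mid: {(34, 13, 1989), (34, 13, 2003), (34, 13, 2004), (34, 13, 2022), (35, 34, 1989), (35, 34, 2009), (35, 36, 1989), (35, 36, 2009)}
Apply σ_{sid = 13}; surviving tuples: {(34, 13, 1989), (34, 13, 2003), (34, 13, 2004), (34, 13, 2022)}
Keep only column(s) mid, year: {(34, 1989), (34, 2003), (34, 2004), (34, 2022)}
Apply σ_{year < mid}; surviving tuples: {}
Difference: {(34, 1989), (34, 2003), (34, 2004), (34, 2022)} with {} → {(34, 1989), (34, 2003), (34, 2004), (34, 2022)}

{(34, 1989), (34, 2003), (34, 2004), (34, 2022)}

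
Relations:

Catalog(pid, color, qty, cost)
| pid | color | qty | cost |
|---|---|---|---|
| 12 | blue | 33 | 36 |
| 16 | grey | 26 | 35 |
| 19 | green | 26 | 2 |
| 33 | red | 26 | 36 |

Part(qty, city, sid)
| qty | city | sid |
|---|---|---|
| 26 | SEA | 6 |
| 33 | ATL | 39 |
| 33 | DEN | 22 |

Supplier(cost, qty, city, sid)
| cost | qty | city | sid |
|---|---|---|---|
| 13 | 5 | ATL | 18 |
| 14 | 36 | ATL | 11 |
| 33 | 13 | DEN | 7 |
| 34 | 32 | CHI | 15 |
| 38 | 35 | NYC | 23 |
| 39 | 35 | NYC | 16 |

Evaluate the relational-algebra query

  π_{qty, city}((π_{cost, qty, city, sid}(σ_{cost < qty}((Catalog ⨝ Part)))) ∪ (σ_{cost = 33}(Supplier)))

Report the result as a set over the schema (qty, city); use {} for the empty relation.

{(13, DEN), (26, SEA)}

Natural join on qty: {(12, blue, 33, 36, ATL, 39), (12, blue, 33, 36, DEN, 22), (16, grey, 26, 35, SEA, 6), (19, green, 26, 2, SEA, 6), (33, red, 26, 36, SEA, 6)}
Filtering on cost < qty leaves {(19, green, 26, 2, SEA, 6)}.
Projecting to cost, qty, city, sid: {(2, 26, SEA, 6)}
Filtering on cost = 33 leaves {(33, 13, DEN, 7)}.
Set union of the two operands is {(2, 26, SEA, 6), (33, 13, DEN, 7)}.
Projecting to qty, city: {(13, DEN), (26, SEA)}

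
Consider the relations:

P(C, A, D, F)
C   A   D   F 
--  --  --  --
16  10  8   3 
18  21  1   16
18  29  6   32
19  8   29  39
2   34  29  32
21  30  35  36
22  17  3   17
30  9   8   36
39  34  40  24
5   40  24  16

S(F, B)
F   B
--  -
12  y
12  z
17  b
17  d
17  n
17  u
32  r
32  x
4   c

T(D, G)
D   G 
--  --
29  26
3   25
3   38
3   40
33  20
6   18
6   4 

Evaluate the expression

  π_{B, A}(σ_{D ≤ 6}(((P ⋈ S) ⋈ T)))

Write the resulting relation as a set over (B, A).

{(b, 17), (d, 17), (n, 17), (r, 29), (u, 17), (x, 29)}

Joining P and S on F yields {(18, 29, 6, 32, r), (18, 29, 6, 32, x), (2, 34, 29, 32, r), (2, 34, 29, 32, x), (22, 17, 3, 17, b), (22, 17, 3, 17, d), (22, 17, 3, 17, n), (22, 17, 3, 17, u)}.
Joining (P ⋈ S) and T on D yields {(18, 29, 6, 32, r, 18), (18, 29, 6, 32, r, 4), (18, 29, 6, 32, x, 18), (18, 29, 6, 32, x, 4), (2, 34, 29, 32, r, 26), (2, 34, 29, 32, x, 26), (22, 17, 3, 17, b, 25), (22, 17, 3, 17, b, 38), (22, 17, 3, 17, b, 40), (22, 17, 3, 17, d, 25), (22, 17, 3, 17, d, 38), (22, 17, 3, 17, d, 40), (22, 17, 3, 17, n, 25), (22, 17, 3, 17, n, 38), (22, 17, 3, 17, n, 40), (22, 17, 3, 17, u, 25), (22, 17, 3, 17, u, 38), (22, 17, 3, 17, u, 40)}.
Apply σ_{D ≤ 6}; surviving tuples: {(18, 29, 6, 32, r, 18), (18, 29, 6, 32, r, 4), (18, 29, 6, 32, x, 18), (18, 29, 6, 32, x, 4), (22, 17, 3, 17, b, 25), (22, 17, 3, 17, b, 38), (22, 17, 3, 17, b, 40), (22, 17, 3, 17, d, 25), (22, 17, 3, 17, d, 38), (22, 17, 3, 17, d, 40), (22, 17, 3, 17, n, 25), (22, 17, 3, 17, n, 38), (22, 17, 3, 17, n, 40), (22, 17, 3, 17, u, 25), (22, 17, 3, 17, u, 38), (22, 17, 3, 17, u, 40)}
π[B, A]: project onto (B, A) (10 duplicate(s) eliminated) → {(b, 17), (d, 17), (n, 17), (r, 29), (u, 17), (x, 29)}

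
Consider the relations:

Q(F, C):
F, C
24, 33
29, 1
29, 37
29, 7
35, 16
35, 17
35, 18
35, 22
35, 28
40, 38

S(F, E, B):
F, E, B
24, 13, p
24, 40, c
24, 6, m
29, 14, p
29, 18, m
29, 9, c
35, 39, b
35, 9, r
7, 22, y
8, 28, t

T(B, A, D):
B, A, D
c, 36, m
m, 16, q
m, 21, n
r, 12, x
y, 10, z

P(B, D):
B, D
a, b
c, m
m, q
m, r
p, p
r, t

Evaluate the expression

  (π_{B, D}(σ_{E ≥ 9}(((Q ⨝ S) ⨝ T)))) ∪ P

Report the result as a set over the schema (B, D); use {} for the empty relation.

{(a, b), (c, m), (m, n), (m, q), (m, r), (p, p), (r, t), (r, x)}

Joining Q and S on F yields {(24, 33, 13, p), (24, 33, 40, c), (24, 33, 6, m), (29, 1, 14, p), (29, 1, 18, m), (29, 1, 9, c), (29, 37, 14, p), (29, 37, 18, m), (29, 37, 9, c), (29, 7, 14, p), (29, 7, 18, m), (29, 7, 9, c), (35, 16, 39, b), (35, 16, 9, r), (35, 17, 39, b), (35, 17, 9, r), (35, 18, 39, b), (35, 18, 9, r), (35, 22, 39, b), (35, 22, 9, r), (35, 28, 39, b), (35, 28, 9, r)}.
Joining (Q ⨝ S) and T on B yields {(24, 33, 40, c, 36, m), (24, 33, 6, m, 16, q), (24, 33, 6, m, 21, n), (29, 1, 18, m, 16, q), (29, 1, 18, m, 21, n), (29, 1, 9, c, 36, m), (29, 37, 18, m, 16, q), (29, 37, 18, m, 21, n), (29, 37, 9, c, 36, m), (29, 7, 18, m, 16, q), (29, 7, 18, m, 21, n), (29, 7, 9, c, 36, m), (35, 16, 9, r, 12, x), (35, 17, 9, r, 12, x), (35, 18, 9, r, 12, x), (35, 22, 9, r, 12, x), (35, 28, 9, r, 12, x)}.
Apply σ_{E ≥ 9}; surviving tuples: {(24, 33, 40, c, 36, m), (29, 1, 18, m, 16, q), (29, 1, 18, m, 21, n), (29, 1, 9, c, 36, m), (29, 37, 18, m, 16, q), (29, 37, 18, m, 21, n), (29, 37, 9, c, 36, m), (29, 7, 18, m, 16, q), (29, 7, 18, m, 21, n), (29, 7, 9, c, 36, m), (35, 16, 9, r, 12, x), (35, 17, 9, r, 12, x), (35, 18, 9, r, 12, x), (35, 22, 9, r, 12, x), (35, 28, 9, r, 12, x)}
π[B, D]: project onto (B, D) (11 duplicate(s) eliminated) → {(c, m), (m, n), (m, q), (r, x)}
Union: {(c, m), (m, n), (m, q), (r, x)} with {(a, b), (c, m), (m, q), (m, r), (p, p), (r, t)} → {(a, b), (c, m), (m, n), (m, q), (m, r), (p, p), (r, t), (r, x)}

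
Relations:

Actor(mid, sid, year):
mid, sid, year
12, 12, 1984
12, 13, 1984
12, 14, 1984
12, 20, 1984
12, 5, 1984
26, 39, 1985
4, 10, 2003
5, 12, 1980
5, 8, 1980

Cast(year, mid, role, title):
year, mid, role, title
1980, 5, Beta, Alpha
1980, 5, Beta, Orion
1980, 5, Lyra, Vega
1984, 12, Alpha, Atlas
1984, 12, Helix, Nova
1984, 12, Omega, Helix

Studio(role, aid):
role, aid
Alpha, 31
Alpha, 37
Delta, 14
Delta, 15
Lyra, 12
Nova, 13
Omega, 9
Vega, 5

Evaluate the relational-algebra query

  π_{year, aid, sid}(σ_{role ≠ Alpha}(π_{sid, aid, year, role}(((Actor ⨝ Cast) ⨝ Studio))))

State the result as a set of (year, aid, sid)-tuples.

{(1980, 12, 12), (1980, 12, 8), (1984, 9, 12), (1984, 9, 13), (1984, 9, 14), (1984, 9, 20), (1984, 9, 5)}

Joining Actor and Cast on mid, year yields {(12, 12, 1984, Alpha, Atlas), (12, 12, 1984, Helix, Nova), (12, 12, 1984, Omega, Helix), (12, 13, 1984, Alpha, Atlas), (12, 13, 1984, Helix, Nova), (12, 13, 1984, Omega, Helix), (12, 14, 1984, Alpha, Atlas), (12, 14, 1984, Helix, Nova), (12, 14, 1984, Omega, Helix), (12, 20, 1984, Alpha, Atlas), (12, 20, 1984, Helix, Nova), (12, 20, 1984, Omega, Helix), (12, 5, 1984, Alpha, Atlas), (12, 5, 1984, Helix, Nova), (12, 5, 1984, Omega, Helix), (5, 12, 1980, Beta, Alpha), (5, 12, 1980, Beta, Orion), (5, 12, 1980, Lyra, Vega), (5, 8, 1980, Beta, Alpha), (5, 8, 1980, Beta, Orion), (5, 8, 1980, Lyra, Vega)}.
Joining (Actor ⨝ Cast) and Studio on role yields {(12, 12, 1984, Alpha, Atlas, 31), (12, 12, 1984, Alpha, Atlas, 37), (12, 12, 1984, Omega, Helix, 9), (12, 13, 1984, Alpha, Atlas, 31), (12, 13, 1984, Alpha, Atlas, 37), (12, 13, 1984, Omega, Helix, 9), (12, 14, 1984, Alpha, Atlas, 31), (12, 14, 1984, Alpha, Atlas, 37), (12, 14, 1984, Omega, Helix, 9), (12, 20, 1984, Alpha, Atlas, 31), (12, 20, 1984, Alpha, Atlas, 37), (12, 20, 1984, Omega, Helix, 9), (12, 5, 1984, Alpha, Atlas, 31), (12, 5, 1984, Alpha, Atlas, 37), (12, 5, 1984, Omega, Helix, 9), (5, 12, 1980, Lyra, Vega, 12), (5, 8, 1980, Lyra, Vega, 12)}.
Projecting to sid, aid, year, role: {(12, 12, 1980, Lyra), (12, 31, 1984, Alpha), (12, 37, 1984, Alpha), (12, 9, 1984, Omega), (13, 31, 1984, Alpha), (13, 37, 1984, Alpha), (13, 9, 1984, Omega), (14, 31, 1984, Alpha), (14, 37, 1984, Alpha), (14, 9, 1984, Omega), (20, 31, 1984, Alpha), (20, 37, 1984, Alpha), (20, 9, 1984, Omega), (5, 31, 1984, Alpha), (5, 37, 1984, Alpha), (5, 9, 1984, Omega), (8, 12, 1980, Lyra)}
Filtering on role ≠ Alpha leaves {(12, 12, 1980, Lyra), (12, 9, 1984, Omega), (13, 9, 1984, Omega), (14, 9, 1984, Omega), (20, 9, 1984, Omega), (5, 9, 1984, Omega), (8, 12, 1980, Lyra)}.
Projecting to year, aid, sid: {(1980, 12, 12), (1980, 12, 8), (1984, 9, 12), (1984, 9, 13), (1984, 9, 14), (1984, 9, 20), (1984, 9, 5)}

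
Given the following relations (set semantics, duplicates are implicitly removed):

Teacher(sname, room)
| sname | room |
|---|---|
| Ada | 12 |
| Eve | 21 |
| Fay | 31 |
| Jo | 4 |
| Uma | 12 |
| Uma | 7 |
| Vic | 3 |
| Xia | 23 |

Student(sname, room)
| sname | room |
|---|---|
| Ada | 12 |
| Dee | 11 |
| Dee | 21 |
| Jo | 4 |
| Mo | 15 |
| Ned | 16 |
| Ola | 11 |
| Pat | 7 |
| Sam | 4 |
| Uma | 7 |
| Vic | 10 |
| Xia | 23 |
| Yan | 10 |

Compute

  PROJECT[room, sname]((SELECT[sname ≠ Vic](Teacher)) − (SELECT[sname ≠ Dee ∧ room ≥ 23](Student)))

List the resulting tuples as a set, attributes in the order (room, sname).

Apply σ_{sname ≠ Vic}; surviving tuples: {(Ada, 12), (Eve, 21), (Fay, 31), (Jo, 4), (Uma, 12), (Uma, 7), (Xia, 23)}
Apply σ_{sname ≠ Dee ∧ room ≥ 23}; surviving tuples: {(Xia, 23)}
Difference: {(Ada, 12), (Eve, 21), (Fay, 31), (Jo, 4), (Uma, 12), (Uma, 7), (Xia, 23)} with {(Xia, 23)} → {(Ada, 12), (Eve, 21), (Fay, 31), (Jo, 4), (Uma, 12), (Uma, 7)}
π[room, sname]: project onto (room, sname) → {(12, Ada), (12, Uma), (21, Eve), (31, Fay), (4, Jo), (7, Uma)}

{(12, Ada), (12, Uma), (21, Eve), (31, Fay), (4, Jo), (7, Uma)}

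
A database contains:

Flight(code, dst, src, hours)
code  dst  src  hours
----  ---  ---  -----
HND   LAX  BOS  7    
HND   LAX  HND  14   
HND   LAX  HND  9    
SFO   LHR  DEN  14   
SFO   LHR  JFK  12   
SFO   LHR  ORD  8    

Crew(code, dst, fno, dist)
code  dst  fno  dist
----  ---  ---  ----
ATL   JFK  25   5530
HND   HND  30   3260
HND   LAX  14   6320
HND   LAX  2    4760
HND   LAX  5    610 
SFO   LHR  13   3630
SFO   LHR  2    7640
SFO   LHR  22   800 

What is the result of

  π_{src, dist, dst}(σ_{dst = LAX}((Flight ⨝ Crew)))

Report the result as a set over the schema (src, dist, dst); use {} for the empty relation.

{(BOS, 4760, LAX), (BOS, 610, LAX), (BOS, 6320, LAX), (HND, 4760, LAX), (HND, 610, LAX), (HND, 6320, LAX)}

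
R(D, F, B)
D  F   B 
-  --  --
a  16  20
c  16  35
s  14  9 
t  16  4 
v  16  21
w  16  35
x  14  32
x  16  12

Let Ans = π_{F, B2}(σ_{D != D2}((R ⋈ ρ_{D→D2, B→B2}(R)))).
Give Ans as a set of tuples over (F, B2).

ρ[D→D2, B→B2]: schema becomes (D2, F, B2); tuples unchanged.
Joining R and ρ_{D→D2, B→B2}(R) on F yields {(a, 16, 20, a, 20), (a, 16, 20, c, 35), (a, 16, 20, t, 4), (a, 16, 20, v, 21), (a, 16, 20, w, 35), (a, 16, 20, x, 12), (c, 16, 35, a, 20), (c, 16, 35, c, 35), (c, 16, 35, t, 4), (c, 16, 35, v, 21), (c, 16, 35, w, 35), (c, 16, 35, x, 12), (s, 14, 9, s, 9), (s, 14, 9, x, 32), (t, 16, 4, a, 20), (t, 16, 4, c, 35), (t, 16, 4, t, 4), (t, 16, 4, v, 21), (t, 16, 4, w, 35), (t, 16, 4, x, 12), (v, 16, 21, a, 20), (v, 16, 21, c, 35), (v, 16, 21, t, 4), (v, 16, 21, v, 21), (v, 16, 21, w, 35), (v, 16, 21, x, 12), (w, 16, 35, a, 20), (w, 16, 35, c, 35), (w, 16, 35, t, 4), (w, 16, 35, v, 21), (w, 16, 35, w, 35), (w, 16, 35, x, 12), (x, 14, 32, s, 9), (x, 14, 32, x, 32), (x, 16, 12, a, 20), (x, 16, 12, c, 35), (x, 16, 12, t, 4), (x, 16, 12, v, 21), (x, 16, 12, w, 35), (x, 16, 12, x, 12)}.
Filtering on D != D2 leaves {(a, 16, 20, c, 35), (a, 16, 20, t, 4), (a, 16, 20, v, 21), (a, 16, 20, w, 35), (a, 16, 20, x, 12), (c, 16, 35, a, 20), (c, 16, 35, t, 4), (c, 16, 35, v, 21), (c, 16, 35, w, 35), (c, 16, 35, x, 12), (s, 14, 9, x, 32), (t, 16, 4, a, 20), (t, 16, 4, c, 35), (t, 16, 4, v, 21), (t, 16, 4, w, 35), (t, 16, 4, x, 12), (v, 16, 21, a, 20), (v, 16, 21, c, 35), (v, 16, 21, t, 4), (v, 16, 21, w, 35), (v, 16, 21, x, 12), (w, 16, 35, a, 20), (w, 16, 35, c, 35), (w, 16, 35, t, 4), (w, 16, 35, v, 21), (w, 16, 35, x, 12), (x, 14, 32, s, 9), (x, 16, 12, a, 20), (x, 16, 12, c, 35), (x, 16, 12, t, 4), (x, 16, 12, v, 21), (x, 16, 12, w, 35)}.
Keep only column(s) F, B2 (25 duplicate(s) eliminated): {(14, 32), (14, 9), (16, 12), (16, 20), (16, 21), (16, 35), (16, 4)}

{(14, 32), (14, 9), (16, 12), (16, 20), (16, 21), (16, 35), (16, 4)}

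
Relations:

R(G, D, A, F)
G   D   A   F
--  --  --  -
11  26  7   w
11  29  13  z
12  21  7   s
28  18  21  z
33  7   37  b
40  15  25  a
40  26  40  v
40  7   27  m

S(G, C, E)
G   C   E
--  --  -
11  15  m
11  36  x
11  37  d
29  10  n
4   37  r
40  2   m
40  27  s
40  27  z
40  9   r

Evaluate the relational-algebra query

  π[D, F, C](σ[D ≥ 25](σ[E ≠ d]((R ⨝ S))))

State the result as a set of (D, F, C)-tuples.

{(26, v, 2), (26, v, 27), (26, v, 9), (26, w, 15), (26, w, 36), (29, z, 15), (29, z, 36)}

Natural join on G: {(11, 26, 7, w, 15, m), (11, 26, 7, w, 36, x), (11, 26, 7, w, 37, d), (11, 29, 13, z, 15, m), (11, 29, 13, z, 36, x), (11, 29, 13, z, 37, d), (40, 15, 25, a, 2, m), (40, 15, 25, a, 27, s), (40, 15, 25, a, 27, z), (40, 15, 25, a, 9, r), (40, 26, 40, v, 2, m), (40, 26, 40, v, 27, s), (40, 26, 40, v, 27, z), (40, 26, 40, v, 9, r), (40, 7, 27, m, 2, m), (40, 7, 27, m, 27, s), (40, 7, 27, m, 27, z), (40, 7, 27, m, 9, r)}
Filtering on E ≠ d leaves {(11, 26, 7, w, 15, m), (11, 26, 7, w, 36, x), (11, 29, 13, z, 15, m), (11, 29, 13, z, 36, x), (40, 15, 25, a, 2, m), (40, 15, 25, a, 27, s), (40, 15, 25, a, 27, z), (40, 15, 25, a, 9, r), (40, 26, 40, v, 2, m), (40, 26, 40, v, 27, s), (40, 26, 40, v, 27, z), (40, 26, 40, v, 9, r), (40, 7, 27, m, 2, m), (40, 7, 27, m, 27, s), (40, 7, 27, m, 27, z), (40, 7, 27, m, 9, r)}.
Filtering on D ≥ 25 leaves {(11, 26, 7, w, 15, m), (11, 26, 7, w, 36, x), (11, 29, 13, z, 15, m), (11, 29, 13, z, 36, x), (40, 26, 40, v, 2, m), (40, 26, 40, v, 27, s), (40, 26, 40, v, 27, z), (40, 26, 40, v, 9, r)}.
Projecting to D, F, C (1 duplicate(s) eliminated): {(26, v, 2), (26, v, 27), (26, v, 9), (26, w, 15), (26, w, 36), (29, z, 15), (29, z, 36)}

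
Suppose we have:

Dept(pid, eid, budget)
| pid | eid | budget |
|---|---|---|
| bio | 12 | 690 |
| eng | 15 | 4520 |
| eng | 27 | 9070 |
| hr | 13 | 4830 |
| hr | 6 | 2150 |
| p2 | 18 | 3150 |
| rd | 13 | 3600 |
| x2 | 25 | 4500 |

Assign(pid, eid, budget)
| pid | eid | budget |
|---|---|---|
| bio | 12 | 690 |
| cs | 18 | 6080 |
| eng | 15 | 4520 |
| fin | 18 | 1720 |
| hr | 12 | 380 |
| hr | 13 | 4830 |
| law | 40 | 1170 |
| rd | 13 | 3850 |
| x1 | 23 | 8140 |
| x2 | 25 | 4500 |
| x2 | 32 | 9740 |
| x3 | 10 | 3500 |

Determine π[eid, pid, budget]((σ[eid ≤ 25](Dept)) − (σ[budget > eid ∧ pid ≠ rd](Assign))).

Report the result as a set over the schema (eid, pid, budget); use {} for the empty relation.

{(13, rd, 3600), (18, p2, 3150), (6, hr, 2150)}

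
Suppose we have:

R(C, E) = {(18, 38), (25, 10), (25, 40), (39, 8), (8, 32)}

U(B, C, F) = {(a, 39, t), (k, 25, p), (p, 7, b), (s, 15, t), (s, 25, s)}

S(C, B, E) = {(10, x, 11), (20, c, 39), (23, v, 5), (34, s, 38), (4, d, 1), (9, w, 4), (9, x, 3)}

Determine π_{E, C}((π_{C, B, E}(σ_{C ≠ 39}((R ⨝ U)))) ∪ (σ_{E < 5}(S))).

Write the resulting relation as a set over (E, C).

{(1, 4), (10, 25), (3, 9), (4, 9), (40, 25)}

Natural join on C: {(25, 10, k, p), (25, 10, s, s), (25, 40, k, p), (25, 40, s, s), (39, 8, a, t)}
Selection C ≠ 39: {(25, 10, k, p), (25, 10, s, s), (25, 40, k, p), (25, 40, s, s)}
π[C, B, E]: project onto (C, B, E) → {(25, k, 10), (25, k, 40), (25, s, 10), (25, s, 40)}
Selection E < 5: {(4, d, 1), (9, w, 4), (9, x, 3)}
Taking the union: {(25, k, 10), (25, k, 40), (25, s, 10), (25, s, 40), (4, d, 1), (9, w, 4), (9, x, 3)}
π[E, C]: project onto (E, C) (2 duplicate(s) eliminated) → {(1, 4), (10, 25), (3, 9), (4, 9), (40, 25)}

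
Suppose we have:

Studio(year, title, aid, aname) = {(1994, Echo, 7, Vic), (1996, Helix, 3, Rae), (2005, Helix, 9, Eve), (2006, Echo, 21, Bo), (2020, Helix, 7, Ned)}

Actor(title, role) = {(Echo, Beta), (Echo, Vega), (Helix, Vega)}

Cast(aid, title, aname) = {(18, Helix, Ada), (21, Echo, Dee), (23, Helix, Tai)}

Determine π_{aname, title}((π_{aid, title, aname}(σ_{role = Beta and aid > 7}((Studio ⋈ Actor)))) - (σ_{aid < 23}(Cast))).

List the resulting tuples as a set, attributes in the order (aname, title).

{(Bo, Echo)}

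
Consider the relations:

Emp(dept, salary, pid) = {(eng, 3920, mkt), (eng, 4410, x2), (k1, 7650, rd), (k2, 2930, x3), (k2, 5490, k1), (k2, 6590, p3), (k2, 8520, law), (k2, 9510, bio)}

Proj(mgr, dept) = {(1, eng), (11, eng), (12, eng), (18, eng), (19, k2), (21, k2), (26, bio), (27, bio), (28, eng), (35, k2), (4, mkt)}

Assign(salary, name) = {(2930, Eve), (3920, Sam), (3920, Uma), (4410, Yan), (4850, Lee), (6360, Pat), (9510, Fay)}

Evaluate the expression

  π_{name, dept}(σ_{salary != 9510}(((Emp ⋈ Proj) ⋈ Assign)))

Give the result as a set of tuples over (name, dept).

Natural join on dept: {(eng, 3920, mkt, 1), (eng, 3920, mkt, 11), (eng, 3920, mkt, 12), (eng, 3920, mkt, 18), (eng, 3920, mkt, 28), (eng, 4410, x2, 1), (eng, 4410, x2, 11), (eng, 4410, x2, 12), (eng, 4410, x2, 18), (eng, 4410, x2, 28), (k2, 2930, x3, 19), (k2, 2930, x3, 21), (k2, 2930, x3, 35), (k2, 5490, k1, 19), (k2, 5490, k1, 21), (k2, 5490, k1, 35), (k2, 6590, p3, 19), (k2, 6590, p3, 21), (k2, 6590, p3, 35), (k2, 8520, law, 19), (k2, 8520, law, 21), (k2, 8520, law, 35), (k2, 9510, bio, 19), (k2, 9510, bio, 21), (k2, 9510, bio, 35)}
Natural join on salary: {(eng, 3920, mkt, 1, Sam), (eng, 3920, mkt, 1, Uma), (eng, 3920, mkt, 11, Sam), (eng, 3920, mkt, 11, Uma), (eng, 3920, mkt, 12, Sam), (eng, 3920, mkt, 12, Uma), (eng, 3920, mkt, 18, Sam), (eng, 3920, mkt, 18, Uma), (eng, 3920, mkt, 28, Sam), (eng, 3920, mkt, 28, Uma), (eng, 4410, x2, 1, Yan), (eng, 4410, x2, 11, Yan), (eng, 4410, x2, 12, Yan), (eng, 4410, x2, 18, Yan), (eng, 4410, x2, 28, Yan), (k2, 2930, x3, 19, Eve), (k2, 2930, x3, 21, Eve), (k2, 2930, x3, 35, Eve), (k2, 9510, bio, 19, Fay), (k2, 9510, bio, 21, Fay), (k2, 9510, bio, 35, Fay)}
Filtering on salary != 9510 leaves {(eng, 3920, mkt, 1, Sam), (eng, 3920, mkt, 1, Uma), (eng, 3920, mkt, 11, Sam), (eng, 3920, mkt, 11, Uma), (eng, 3920, mkt, 12, Sam), (eng, 3920, mkt, 12, Uma), (eng, 3920, mkt, 18, Sam), (eng, 3920, mkt, 18, Uma), (eng, 3920, mkt, 28, Sam), (eng, 3920, mkt, 28, Uma), (eng, 4410, x2, 1, Yan), (eng, 4410, x2, 11, Yan), (eng, 4410, x2, 12, Yan), (eng, 4410, x2, 18, Yan), (eng, 4410, x2, 28, Yan), (k2, 2930, x3, 19, Eve), (k2, 2930, x3, 21, Eve), (k2, 2930, x3, 35, Eve)}.
Keep only column(s) name, dept (14 duplicate(s) eliminated): {(Eve, k2), (Sam, eng), (Uma, eng), (Yan, eng)}

{(Eve, k2), (Sam, eng), (Uma, eng), (Yan, eng)}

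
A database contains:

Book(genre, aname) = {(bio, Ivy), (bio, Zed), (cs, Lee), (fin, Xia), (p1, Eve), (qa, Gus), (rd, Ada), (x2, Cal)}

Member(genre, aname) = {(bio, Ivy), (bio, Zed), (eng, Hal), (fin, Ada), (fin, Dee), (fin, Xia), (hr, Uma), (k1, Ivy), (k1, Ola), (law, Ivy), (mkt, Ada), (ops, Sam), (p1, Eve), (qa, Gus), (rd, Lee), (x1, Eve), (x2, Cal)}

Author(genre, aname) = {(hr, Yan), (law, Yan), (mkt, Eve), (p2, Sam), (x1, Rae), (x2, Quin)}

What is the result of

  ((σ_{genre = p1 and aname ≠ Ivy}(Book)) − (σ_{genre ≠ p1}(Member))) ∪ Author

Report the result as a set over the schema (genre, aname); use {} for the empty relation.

{(hr, Yan), (law, Yan), (mkt, Eve), (p1, Eve), (p2, Sam), (x1, Rae), (x2, Quin)}

σ[genre = p1 and aname ≠ Ivy]: keep tuples satisfying genre = p1 and aname ≠ Ivy → {(p1, Eve)}
σ[genre ≠ p1]: keep tuples satisfying genre ≠ p1 → {(bio, Ivy), (bio, Zed), (eng, Hal), (fin, Ada), (fin, Dee), (fin, Xia), (hr, Uma), (k1, Ivy), (k1, Ola), (law, Ivy), (mkt, Ada), (ops, Sam), (qa, Gus), (rd, Lee), (x1, Eve), (x2, Cal)}
Difference: {(p1, Eve)} with {(bio, Ivy), (bio, Zed), (eng, Hal), (fin, Ada), (fin, Dee), (fin, Xia), (hr, Uma), (k1, Ivy), (k1, Ola), (law, Ivy), (mkt, Ada), (ops, Sam), (qa, Gus), (rd, Lee), (x1, Eve), (x2, Cal)} → {(p1, Eve)}
Union: {(p1, Eve)} with {(hr, Yan), (law, Yan), (mkt, Eve), (p2, Sam), (x1, Rae), (x2, Quin)} → {(hr, Yan), (law, Yan), (mkt, Eve), (p1, Eve), (p2, Sam), (x1, Rae), (x2, Quin)}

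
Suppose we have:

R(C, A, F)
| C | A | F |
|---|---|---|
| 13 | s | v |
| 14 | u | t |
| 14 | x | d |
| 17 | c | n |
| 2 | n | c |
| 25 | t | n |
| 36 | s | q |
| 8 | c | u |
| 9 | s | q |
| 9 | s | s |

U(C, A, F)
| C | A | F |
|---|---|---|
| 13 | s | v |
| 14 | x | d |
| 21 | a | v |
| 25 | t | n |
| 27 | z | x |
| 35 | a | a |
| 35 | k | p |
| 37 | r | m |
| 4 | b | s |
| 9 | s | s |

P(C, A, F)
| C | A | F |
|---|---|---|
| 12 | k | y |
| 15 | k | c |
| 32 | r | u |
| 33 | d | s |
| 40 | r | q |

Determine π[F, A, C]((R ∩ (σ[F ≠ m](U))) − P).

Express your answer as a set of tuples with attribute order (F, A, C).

Apply σ_{F ≠ m}; surviving tuples: {(13, s, v), (14, x, d), (21, a, v), (25, t, n), (27, z, x), (35, a, a), (35, k, p), (4, b, s), (9, s, s)}
Taking the intersection: {(13, s, v), (14, x, d), (25, t, n), (9, s, s)}
Taking the difference: {(13, s, v), (14, x, d), (25, t, n), (9, s, s)}
Keep only column(s) F, A, C: {(d, x, 14), (n, t, 25), (s, s, 9), (v, s, 13)}

{(d, x, 14), (n, t, 25), (s, s, 9), (v, s, 13)}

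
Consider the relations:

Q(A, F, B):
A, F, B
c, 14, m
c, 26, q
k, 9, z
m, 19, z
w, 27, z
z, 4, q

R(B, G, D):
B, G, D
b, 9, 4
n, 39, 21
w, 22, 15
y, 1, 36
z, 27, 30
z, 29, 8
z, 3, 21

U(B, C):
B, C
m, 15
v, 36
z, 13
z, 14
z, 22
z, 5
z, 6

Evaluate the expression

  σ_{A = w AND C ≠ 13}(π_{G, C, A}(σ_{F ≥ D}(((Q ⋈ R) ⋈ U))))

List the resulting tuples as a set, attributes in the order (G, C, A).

{(29, 14, w), (29, 22, w), (29, 5, w), (29, 6, w), (3, 14, w), (3, 22, w), (3, 5, w), (3, 6, w)}

Natural join on B: {(k, 9, z, 27, 30), (k, 9, z, 29, 8), (k, 9, z, 3, 21), (m, 19, z, 27, 30), (m, 19, z, 29, 8), (m, 19, z, 3, 21), (w, 27, z, 27, 30), (w, 27, z, 29, 8), (w, 27, z, 3, 21)}
Natural join on B: {(k, 9, z, 27, 30, 13), (k, 9, z, 27, 30, 14), (k, 9, z, 27, 30, 22), (k, 9, z, 27, 30, 5), (k, 9, z, 27, 30, 6), (k, 9, z, 29, 8, 13), (k, 9, z, 29, 8, 14), (k, 9, z, 29, 8, 22), (k, 9, z, 29, 8, 5), (k, 9, z, 29, 8, 6), (k, 9, z, 3, 21, 13), (k, 9, z, 3, 21, 14), (k, 9, z, 3, 21, 22), (k, 9, z, 3, 21, 5), (k, 9, z, 3, 21, 6), (m, 19, z, 27, 30, 13), (m, 19, z, 27, 30, 14), (m, 19, z, 27, 30, 22), (m, 19, z, 27, 30, 5), (m, 19, z, 27, 30, 6), (m, 19, z, 29, 8, 13), (m, 19, z, 29, 8, 14), (m, 19, z, 29, 8, 22), (m, 19, z, 29, 8, 5), (m, 19, z, 29, 8, 6), (m, 19, z, 3, 21, 13), (m, 19, z, 3, 21, 14), (m, 19, z, 3, 21, 22), (m, 19, z, 3, 21, 5), (m, 19, z, 3, 21, 6), (w, 27, z, 27, 30, 13), (w, 27, z, 27, 30, 14), (w, 27, z, 27, 30, 22), (w, 27, z, 27, 30, 5), (w, 27, z, 27, 30, 6), (w, 27, z, 29, 8, 13), (w, 27, z, 29, 8, 14), (w, 27, z, 29, 8, 22), (w, 27, z, 29, 8, 5), (w, 27, z, 29, 8, 6), (w, 27, z, 3, 21, 13), (w, 27, z, 3, 21, 14), (w, 27, z, 3, 21, 22), (w, 27, z, 3, 21, 5), (w, 27, z, 3, 21, 6)}
Filtering on F ≥ D leaves {(k, 9, z, 29, 8, 13), (k, 9, z, 29, 8, 14), (k, 9, z, 29, 8, 22), (k, 9, z, 29, 8, 5), (k, 9, z, 29, 8, 6), (m, 19, z, 29, 8, 13), (m, 19, z, 29, 8, 14), (m, 19, z, 29, 8, 22), (m, 19, z, 29, 8, 5), (m, 19, z, 29, 8, 6), (w, 27, z, 29, 8, 13), (w, 27, z, 29, 8, 14), (w, 27, z, 29, 8, 22), (w, 27, z, 29, 8, 5), (w, 27, z, 29, 8, 6), (w, 27, z, 3, 21, 13), (w, 27, z, 3, 21, 14), (w, 27, z, 3, 21, 22), (w, 27, z, 3, 21, 5), (w, 27, z, 3, 21, 6)}.
π_{G, C, A} gives {(29, 13, k), (29, 13, m), (29, 13, w), (29, 14, k), (29, 14, m), (29, 14, w), (29, 22, k), (29, 22, m), (29, 22, w), (29, 5, k), (29, 5, m), (29, 5, w), (29, 6, k), (29, 6, m), (29, 6, w), (3, 13, w), (3, 14, w), (3, 22, w), (3, 5, w), (3, 6, w)}.
Filtering on A = w AND C ≠ 13 leaves {(29, 14, w), (29, 22, w), (29, 5, w), (29, 6, w), (3, 14, w), (3, 22, w), (3, 5, w), (3, 6, w)}.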